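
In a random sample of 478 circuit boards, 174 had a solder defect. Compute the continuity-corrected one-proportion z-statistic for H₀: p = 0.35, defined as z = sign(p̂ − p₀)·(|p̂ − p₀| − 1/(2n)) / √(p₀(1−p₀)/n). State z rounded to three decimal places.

z = 0.595

The sample proportion is 174/478 = 0.36402. p̂ − p₀ = 0.014017.
Continuity correction 1/(2n) = 1/956 = 0.001046.
Corrected numerator: |0.014017| − 0.001046 = 0.012971.
Null standard error: √(0.35·0.65/478) = √0.000475941 = 0.021816.
z = (+)0.012971/0.021816 = 0.595.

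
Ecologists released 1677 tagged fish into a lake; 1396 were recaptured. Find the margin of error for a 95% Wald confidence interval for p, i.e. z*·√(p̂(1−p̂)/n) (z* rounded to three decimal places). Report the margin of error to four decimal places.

With x = 1396 successes in n = 1677, p̂ = 0.83244.
SE(p̂) = √(0.83244·0.16756/1677) = 0.009120.
For 95% confidence, z* = 1.960.
ME = 1.960·0.009120 = 0.0179.

ME = 0.0179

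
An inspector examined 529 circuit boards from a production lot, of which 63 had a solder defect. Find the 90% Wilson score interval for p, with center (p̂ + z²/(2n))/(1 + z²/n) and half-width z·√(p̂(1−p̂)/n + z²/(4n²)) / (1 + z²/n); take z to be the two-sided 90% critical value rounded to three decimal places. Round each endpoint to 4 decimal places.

Here p̂ = 63/529 = 0.11909 and z = 1.645 (z² = 2.706025).
1 + z²/n = 1.005115.
Adjusted center: (0.11909 + z²/(2n))/1.005115 = 0.12103.
Radicand: p̂(1−p̂)/n + z²/(4n²) = 0.000198317 + 0.000002417 = 0.000200734.
Half-width = 1.645·√0.000200734/1.005115 = 0.02319.
Interval: 0.12103 ± 0.02319 → (0.0978, 0.1442).

(0.0978, 0.1442)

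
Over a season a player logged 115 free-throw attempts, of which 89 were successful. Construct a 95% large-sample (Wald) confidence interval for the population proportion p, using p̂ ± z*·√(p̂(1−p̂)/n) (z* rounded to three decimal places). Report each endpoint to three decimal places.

The sample proportion is 89/115 = 0.77391.
SE = √(p̂(1−p̂)/n) = √(0.174972/115) = 0.039006.
For 95% confidence, z* = 1.960.
Margin = 1.960·0.039006 = 0.07645.
Interval: 0.77391 ± 0.07645 → (0.697, 0.850).

(0.697, 0.850)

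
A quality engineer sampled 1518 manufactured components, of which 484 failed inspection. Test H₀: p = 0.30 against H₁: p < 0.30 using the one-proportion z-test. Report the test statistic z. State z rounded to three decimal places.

z = 1.602

p̂ = 484/1518 = 0.31884.
SE₀ = √(0.30·0.70/1518) = 0.011762.
Test statistic: z = 0.01884/0.011762 = 1.602.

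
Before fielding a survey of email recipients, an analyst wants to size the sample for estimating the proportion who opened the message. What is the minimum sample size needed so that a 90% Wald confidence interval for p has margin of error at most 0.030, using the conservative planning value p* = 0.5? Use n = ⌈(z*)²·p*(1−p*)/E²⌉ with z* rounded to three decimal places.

z* = 1.645 at the 90% level.
p*(1−p*) = 0.2500.
Required n before rounding: 2.706025 × 0.2500 / 0.030² = 751.674.
Rounding up, n = 752.

n = 752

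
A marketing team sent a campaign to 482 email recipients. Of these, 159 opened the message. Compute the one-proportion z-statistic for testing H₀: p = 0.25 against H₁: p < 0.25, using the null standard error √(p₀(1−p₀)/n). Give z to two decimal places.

With x = 159 successes in n = 482, p̂ = 0.32988.
Null standard error: √(0.25·0.75/482) = √0.000389004 = 0.019723.
z = (0.32988 − 0.25)/0.019723 = 0.07988/0.019723 = 4.05.

z = 4.05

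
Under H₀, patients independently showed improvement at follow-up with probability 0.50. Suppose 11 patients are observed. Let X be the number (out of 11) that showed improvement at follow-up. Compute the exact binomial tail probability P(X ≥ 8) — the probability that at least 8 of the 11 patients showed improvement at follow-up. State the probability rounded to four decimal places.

X is binomial with n = 11 and p = 0.50.
P(X ≥ 8) = C(11,8)·0.50^8·0.50^3 + C(11,9)·0.50^9·0.50^2 + C(11,10)·0.50^10·0.50^1 + C(11,11)·0.50^11·0.50^0.
= 0.080566 + 0.026855 + 0.005371 + 0.000488 = 0.1133.

P = 0.1133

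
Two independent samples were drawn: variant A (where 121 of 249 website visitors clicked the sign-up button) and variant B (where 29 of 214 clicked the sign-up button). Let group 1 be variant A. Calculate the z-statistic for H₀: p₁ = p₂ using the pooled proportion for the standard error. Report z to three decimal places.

z = 8.033

p̂₁ = 121/249 = 0.48594, p̂₂ = 29/214 = 0.13551.
Pooled p̂ = (121+29)/(249+214) = 150/463 = 0.32397.
SE = √[p̂(1−p̂)(1/n₁+1/n₂)] = √[0.32397·0.67603·(1/249+1/214)] ≈ 0.043624.
z = (p̂₁ − p̂₂)/SE = (0.48594 − 0.13551)/0.043624 = 0.35043/0.043624 = 8.033.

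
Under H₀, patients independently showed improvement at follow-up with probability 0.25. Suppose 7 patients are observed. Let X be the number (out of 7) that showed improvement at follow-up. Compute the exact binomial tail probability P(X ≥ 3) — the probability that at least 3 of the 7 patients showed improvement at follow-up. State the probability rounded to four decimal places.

P = 0.2436

X is binomial with n = 7 and p = 0.25.
P(X ≥ 3) = Σ_{j=3}^{7} C(7,j)·0.25^j·0.75^{7−j}.
= 0.173035 + 0.057678 + 0.011536 + 0.001282 + 0.000061 = 0.2436.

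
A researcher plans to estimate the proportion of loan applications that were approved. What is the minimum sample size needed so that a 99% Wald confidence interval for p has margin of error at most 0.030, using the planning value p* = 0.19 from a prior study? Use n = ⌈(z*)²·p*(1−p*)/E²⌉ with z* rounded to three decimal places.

For 99% confidence, z* = 2.576.
p*(1−p*) = 0.1539.
Required n before rounding: 6.635776 × 0.1539 / 0.030² = 1134.718.
⌈1134.718⌉ = 1135.

n = 1135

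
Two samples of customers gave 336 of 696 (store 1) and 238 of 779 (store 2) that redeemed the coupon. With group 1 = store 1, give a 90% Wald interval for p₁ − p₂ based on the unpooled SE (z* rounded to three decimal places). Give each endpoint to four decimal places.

p̂₁ = 336/696 = 0.48276, p̂₂ = 238/779 = 0.30552; p̂₁ − p̂₂ = 0.17724.
SE = √(0.000358768 + 0.000272372) = √0.000631140 = 0.025122.
z* = 1.645 at the 90% level. Margin of error = 0.04133.
CI: 0.17724 ± 0.04133 = (0.1359, 0.2186).

(0.1359, 0.2186)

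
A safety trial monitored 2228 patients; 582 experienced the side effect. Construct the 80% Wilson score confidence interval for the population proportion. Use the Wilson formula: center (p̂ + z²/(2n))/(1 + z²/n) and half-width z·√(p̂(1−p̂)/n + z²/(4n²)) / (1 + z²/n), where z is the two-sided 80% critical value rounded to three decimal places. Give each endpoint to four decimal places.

p̂ = 582/2228 = 0.26122; z = 1.282, so z² = 1.643524.
1 + z²/n = 1.000738.
Center = (0.26122 + 0.000369)/1.000738 = 0.26140.
Radicand: p̂(1−p̂)/n + z²/(4n²) = 0.000086618 + 0.000000083 = 0.000086701.
Half-width = 1.282·√0.000086701/1.000738 = 0.01193.
CI: 0.26140 ± 0.01193 = (0.2495, 0.2733).

(0.2495, 0.2733)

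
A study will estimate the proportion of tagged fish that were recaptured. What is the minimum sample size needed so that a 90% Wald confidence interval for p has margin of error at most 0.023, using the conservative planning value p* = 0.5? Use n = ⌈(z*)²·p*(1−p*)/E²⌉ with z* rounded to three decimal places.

The 90% critical value is z* = 1.645.
p*(1−p*) = 0.50·0.50 = 0.2500.
(z*)²·p*(1−p*)/E² = 2.706025·0.2500/0.000529 = 1278.840.
⌈1278.840⌉ = 1279.

n = 1279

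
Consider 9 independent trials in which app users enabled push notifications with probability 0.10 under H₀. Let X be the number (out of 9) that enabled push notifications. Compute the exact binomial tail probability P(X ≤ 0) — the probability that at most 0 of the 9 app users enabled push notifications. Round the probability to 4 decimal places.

P = 0.3874

X ~ Binomial(n=9, p=0.10).
P(X ≤ 0) = C(9,0)·0.10^0·0.90^9.
= 0.387420 = 0.3874.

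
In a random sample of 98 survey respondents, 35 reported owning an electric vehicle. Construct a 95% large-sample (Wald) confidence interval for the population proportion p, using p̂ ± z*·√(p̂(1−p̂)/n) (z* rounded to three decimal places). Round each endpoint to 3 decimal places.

(0.262, 0.452)

With x = 35 successes in n = 98, p̂ = 0.35714.
SE = √(p̂(1−p̂)/n) = √(0.229592/98) = 0.048402.
For 95% confidence, z* = 1.960.
Margin = 1.960·0.048402 = 0.09487.
CI: 0.35714 ± 0.09487 = (0.262, 0.452).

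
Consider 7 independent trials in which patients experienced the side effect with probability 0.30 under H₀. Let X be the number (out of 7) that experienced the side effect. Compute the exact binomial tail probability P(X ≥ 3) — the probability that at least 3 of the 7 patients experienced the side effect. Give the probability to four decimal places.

X is binomial with n = 7 and p = 0.30.
P(X ≥ 3) = Σ_{j=3}^{7} C(7,j)·0.30^j·0.70^{7−j}.
= 0.226894 + 0.097240 + 0.025005 + 0.003572 + 0.000219 = 0.3529.

P = 0.3529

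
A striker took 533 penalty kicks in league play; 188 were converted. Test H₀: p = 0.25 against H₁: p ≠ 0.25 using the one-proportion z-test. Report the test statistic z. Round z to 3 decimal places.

p̂ = 188/533 = 0.35272.
Null standard error: √(0.25·0.75/533) = √0.000351782 = 0.018756.
z = (0.35272 − 0.25)/0.018756 = 0.10272/0.018756 = 5.477.

z = 5.477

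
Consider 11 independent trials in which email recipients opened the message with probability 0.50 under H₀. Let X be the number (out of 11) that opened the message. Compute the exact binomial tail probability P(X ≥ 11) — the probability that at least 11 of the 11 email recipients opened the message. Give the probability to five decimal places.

P = 0.00049

X ~ Binomial(n=11, p=0.50).
P(X ≥ 11) = C(11,11)·0.50^11·0.50^0.
= 0.000488 = 0.00049.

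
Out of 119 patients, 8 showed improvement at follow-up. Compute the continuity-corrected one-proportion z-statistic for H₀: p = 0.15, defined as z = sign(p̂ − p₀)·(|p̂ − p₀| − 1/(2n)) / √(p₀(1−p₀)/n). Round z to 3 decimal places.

p̂ = 8/119 = 0.06723. p̂ − p₀ = -0.082773.
1/(2n) = 0.004202.
Corrected numerator: |-0.082773| − 0.004202 = 0.078571.
SE₀ = √(0.15·0.85/119) = 0.032733.
z = (−)0.078571/0.032733 = -2.400.

z = -2.400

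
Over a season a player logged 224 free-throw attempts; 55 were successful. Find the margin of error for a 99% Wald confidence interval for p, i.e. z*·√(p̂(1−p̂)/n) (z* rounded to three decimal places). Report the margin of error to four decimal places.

ME = 0.0741

p̂ = 55/224 = 0.24554.
Standard error of p̂: √(0.185248/224) = √0.000827000 = 0.028758.
For 99% confidence, z* = 2.576.
So ME = 0.0741.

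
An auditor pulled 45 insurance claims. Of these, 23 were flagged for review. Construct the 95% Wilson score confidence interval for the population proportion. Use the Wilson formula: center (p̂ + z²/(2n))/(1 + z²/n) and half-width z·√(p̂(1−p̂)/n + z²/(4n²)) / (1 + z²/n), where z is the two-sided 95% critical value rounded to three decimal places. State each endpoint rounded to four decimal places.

(0.3700, 0.6504)

p̂ = 23/45 = 0.51111; z = 1.960, so z² = 3.841600.
Denominator 1 + z²/n = 1 + 3.841600/45 = 1.085369.
Adjusted center: (0.51111 + z²/(2n))/1.085369 = 0.51024.
Radicand: p̂(1−p̂)/n + z²/(4n²) = 0.005552812 + 0.000474272 = 0.006027084.
Half-width = z·√(radicand)/denom = 1.960·0.077634/1.085369 = 0.14019.
CI: 0.51024 ± 0.14019 = (0.3700, 0.6504).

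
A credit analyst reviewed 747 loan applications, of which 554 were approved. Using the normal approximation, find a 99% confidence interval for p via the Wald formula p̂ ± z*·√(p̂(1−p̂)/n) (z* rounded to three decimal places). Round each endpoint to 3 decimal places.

Sample proportion p̂ = 554/747 = 0.74163.
SE = √(p̂(1−p̂)/n) = √(0.191613/747) = 0.016016.
For 99% confidence, z* = 2.576.
Margin = 2.576·0.016016 = 0.04126.
Interval: 0.74163 ± 0.04126 → (0.700, 0.783).

(0.700, 0.783)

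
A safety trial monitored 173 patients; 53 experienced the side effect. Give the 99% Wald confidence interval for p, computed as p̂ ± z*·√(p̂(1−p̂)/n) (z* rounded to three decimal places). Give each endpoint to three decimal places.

With x = 53 successes in n = 173, p̂ = 0.30636.
SE = √(p̂(1−p̂)/n) = √(0.212503/173) = 0.035048.
The 99% critical value is z* = 2.576.
Margin of error: 2.576 × 0.035048 = 0.09028.
CI: 0.30636 ± 0.09028 = (0.216, 0.397).

(0.216, 0.397)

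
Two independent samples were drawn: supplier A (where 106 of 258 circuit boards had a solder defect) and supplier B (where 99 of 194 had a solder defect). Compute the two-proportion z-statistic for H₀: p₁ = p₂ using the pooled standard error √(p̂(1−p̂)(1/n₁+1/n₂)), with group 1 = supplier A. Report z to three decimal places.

z = -2.102

Sample proportions: p̂₁ = 106/258 = 0.41085 and p̂₂ = 99/194 = 0.51031.
Pooling: p̂ = 205/452 = 0.45354.
SE = √[p̂(1−p̂)(1/n₁+1/n₂)] = √[0.45354·0.54646·(1/258+1/194)] ≈ 0.047309.
z = -0.09946/0.047309 = -2.102.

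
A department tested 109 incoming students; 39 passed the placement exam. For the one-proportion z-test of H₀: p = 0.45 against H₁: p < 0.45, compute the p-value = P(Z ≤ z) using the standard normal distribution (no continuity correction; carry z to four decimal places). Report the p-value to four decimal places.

p-value = 0.0265

p̂ = 39/109 = 0.35780.
SE₀ = √(0.45·0.55/109) = 0.047651.
Test statistic (full precision, shown to 4 dp): z = (39/109 − 0.45)/SE₀ ≈ -1.9349.
From the standard normal, P(Z ≤ z) = 0.0265.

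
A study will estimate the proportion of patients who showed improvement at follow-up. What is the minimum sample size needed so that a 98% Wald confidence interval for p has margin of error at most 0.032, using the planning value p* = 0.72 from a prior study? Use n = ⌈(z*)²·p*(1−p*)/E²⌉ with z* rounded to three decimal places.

n = 1066

For 98% confidence, z* = 2.326.
p*(1−p*) = 0.72·0.28 = 0.2016.
(z*)²·p*(1−p*)/E² = 5.410276·0.2016/0.001024 = 1065.148.
Rounding up, n = 1066.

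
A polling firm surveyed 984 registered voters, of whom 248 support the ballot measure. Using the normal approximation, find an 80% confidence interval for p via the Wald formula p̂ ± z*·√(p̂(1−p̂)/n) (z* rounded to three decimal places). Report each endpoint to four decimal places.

(0.2343, 0.2698)

p̂ = 248/984 = 0.25203.
Standard error of p̂: √(0.188512/984) = √0.000191577 = 0.013841.
z* = 1.282 at the 80% level.
Margin of error: 1.282 × 0.013841 = 0.01774.
Interval: 0.25203 ± 0.01774 → (0.2343, 0.2698).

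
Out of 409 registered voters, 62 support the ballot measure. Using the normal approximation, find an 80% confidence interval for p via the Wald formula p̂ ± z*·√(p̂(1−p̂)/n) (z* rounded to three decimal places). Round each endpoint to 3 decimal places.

p̂ = 62/409 = 0.15159.
SE(p̂) = √(0.15159·0.84841/409) = 0.017733.
For 80% confidence, z* = 1.282.
Margin = 1.282·0.017733 = 0.02273.
So the interval runs from 0.129 to 0.174.

(0.129, 0.174)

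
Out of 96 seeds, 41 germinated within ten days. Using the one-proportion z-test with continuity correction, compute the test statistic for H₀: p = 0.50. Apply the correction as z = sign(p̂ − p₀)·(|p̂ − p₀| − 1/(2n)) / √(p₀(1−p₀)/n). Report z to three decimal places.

z = -1.327

p̂ = 41/96 = 0.42708. p̂ − p₀ = -0.072917.
1/(2n) = 0.005208.
Corrected numerator: |-0.072917| − 0.005208 = 0.067709.
Under H₀, SE = √(p₀(1−p₀)/n) = √(0.50·0.50/96) = √0.002604167 = 0.051031.
z = (−)0.067709/0.051031 = -1.327.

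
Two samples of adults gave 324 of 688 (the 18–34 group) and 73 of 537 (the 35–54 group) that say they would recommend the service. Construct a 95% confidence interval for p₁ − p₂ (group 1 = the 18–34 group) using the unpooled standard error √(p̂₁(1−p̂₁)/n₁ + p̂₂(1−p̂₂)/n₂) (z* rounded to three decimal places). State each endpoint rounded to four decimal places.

p̂₁ = 0.47093, p̂₂ = 0.13594, so the observed difference is 0.33499.
Unpooled SE = √(p̂₁(1−p̂₁)/n₁ + p̂₂(1−p̂₂)/n₂) = √(0.000362144 + 0.000218735) = 0.024101.
For 95% confidence, z* = 1.960. Margin = 1.960·0.024101 = 0.04724.
Interval: 0.33499 ± 0.04724 → (0.2878, 0.3822).

(0.2878, 0.3822)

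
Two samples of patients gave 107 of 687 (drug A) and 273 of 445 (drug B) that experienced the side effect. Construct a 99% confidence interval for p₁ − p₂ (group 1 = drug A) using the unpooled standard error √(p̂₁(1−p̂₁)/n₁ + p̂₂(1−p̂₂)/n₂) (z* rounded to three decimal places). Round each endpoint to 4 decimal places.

(-0.5271, -0.3884)

p̂₁ = 107/687 = 0.15575, p̂₂ = 273/445 = 0.61348; p̂₁ − p̂₂ = -0.45773.
Unpooled SE = √(p̂₁(1−p̂₁)/n₁ + p̂₂(1−p̂₂)/n₂) = √(0.000191400 + 0.000532857) = 0.026912.
z* = 2.576 at the 99% level. Margin = 2.576·0.026912 = 0.06933.
So the interval runs from -0.5271 to -0.3884.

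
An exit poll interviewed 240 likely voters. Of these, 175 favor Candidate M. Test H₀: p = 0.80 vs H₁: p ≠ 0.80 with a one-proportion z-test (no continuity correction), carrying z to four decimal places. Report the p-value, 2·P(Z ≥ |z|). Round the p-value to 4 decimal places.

p̂ = 175/240 = 0.72917.
Under H₀, SE = √(p₀(1−p₀)/n) = √(0.80·0.20/240) = √0.000666667 = 0.025820.
Test statistic (full precision, shown to 4 dp): z = (175/240 − 0.80)/SE₀ ≈ -2.7434.
From the standard normal, 2·P(Z ≥ |z|) = 0.0061.

p-value = 0.0061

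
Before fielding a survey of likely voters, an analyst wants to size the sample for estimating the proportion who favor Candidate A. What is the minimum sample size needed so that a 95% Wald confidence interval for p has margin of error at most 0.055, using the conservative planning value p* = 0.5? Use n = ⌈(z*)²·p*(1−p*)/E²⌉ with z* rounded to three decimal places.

For 95% confidence, z* = 1.960.
p*(1−p*) = 0.50·0.50 = 0.2500.
Required n before rounding: 3.841600 × 0.2500 / 0.055² = 317.488.
Rounding up, n = 318.

n = 318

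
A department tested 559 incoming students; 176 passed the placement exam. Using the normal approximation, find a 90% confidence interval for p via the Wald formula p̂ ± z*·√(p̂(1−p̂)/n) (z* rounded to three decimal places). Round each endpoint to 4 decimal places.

(0.2825, 0.3472)

Sample proportion p̂ = 176/559 = 0.31485.
Standard error of p̂: √(0.215719/559) = √0.000385901 = 0.019644.
For 90% confidence, z* = 1.645.
Margin of error: 1.645 × 0.019644 = 0.03231.
Interval: 0.31485 ± 0.03231 → (0.2825, 0.3472).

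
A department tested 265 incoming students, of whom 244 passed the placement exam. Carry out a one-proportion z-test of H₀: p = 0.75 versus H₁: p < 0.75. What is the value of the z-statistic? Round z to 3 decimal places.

z = 6.419

p̂ = 244/265 = 0.92075.
Null standard error: √(0.75·0.25/265) = √0.000707547 = 0.026600.
Test statistic: z = 0.17075/0.026600 = 6.419.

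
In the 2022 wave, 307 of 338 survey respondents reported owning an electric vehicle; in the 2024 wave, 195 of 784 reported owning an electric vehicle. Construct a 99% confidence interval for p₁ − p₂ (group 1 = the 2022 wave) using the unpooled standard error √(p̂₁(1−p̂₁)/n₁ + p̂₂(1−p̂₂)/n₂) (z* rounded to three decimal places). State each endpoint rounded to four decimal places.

p̂₁ = 0.90828, p̂₂ = 0.24872, so the observed difference is 0.65956.
SE = √(0.000246462 + 0.000238343) = √0.000484805 = 0.022018.
z* = 2.576 at the 99% level. Margin = 2.576·0.022018 = 0.05672.
Interval: 0.65956 ± 0.05672 → (0.6028, 0.7163).

(0.6028, 0.7163)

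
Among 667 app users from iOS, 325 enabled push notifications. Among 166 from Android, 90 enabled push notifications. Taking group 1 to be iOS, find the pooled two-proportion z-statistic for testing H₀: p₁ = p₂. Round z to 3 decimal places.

p̂₁ = 325/667 = 0.48726, p̂₂ = 90/166 = 0.54217.
Pooled p̂ = (325+90)/(667+166) = 415/833 = 0.49820.
SE = √[p̂(1−p̂)(1/n₁+1/n₂)] = √[0.49820·0.50180·(1/667+1/166)] ≈ 0.043368.
z = -0.05491/0.043368 = -1.266.

z = -1.266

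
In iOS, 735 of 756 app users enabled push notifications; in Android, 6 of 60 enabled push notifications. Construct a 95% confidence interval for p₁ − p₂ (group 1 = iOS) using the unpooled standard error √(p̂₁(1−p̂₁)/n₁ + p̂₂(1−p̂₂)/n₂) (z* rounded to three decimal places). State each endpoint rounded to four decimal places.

(0.7954, 0.9490)

p̂₁ = 0.97222, p̂₂ = 0.10000, so the observed difference is 0.87222.
Unpooled SE = √(p̂₁(1−p̂₁)/n₁ + p̂₂(1−p̂₂)/n₂) = √(0.000035722 + 0.001500000) = 0.039188.
For 95% confidence, z* = 1.960. Margin of error = 0.07681.
CI: 0.87222 ± 0.07681 = (0.7954, 0.9490).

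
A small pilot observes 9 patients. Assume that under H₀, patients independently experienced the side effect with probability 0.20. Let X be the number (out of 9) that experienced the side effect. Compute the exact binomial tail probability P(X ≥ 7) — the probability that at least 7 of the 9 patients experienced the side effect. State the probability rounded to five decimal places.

P = 0.00031

X ~ Binomial(n=9, p=0.20).
P(X ≥ 7) = C(9,7)·0.20^7·0.80^2 + C(9,8)·0.20^8·0.80^1 + C(9,9)·0.20^9·0.80^0.
= 0.000295 + 0.000018 + 0.000001 = 0.00031.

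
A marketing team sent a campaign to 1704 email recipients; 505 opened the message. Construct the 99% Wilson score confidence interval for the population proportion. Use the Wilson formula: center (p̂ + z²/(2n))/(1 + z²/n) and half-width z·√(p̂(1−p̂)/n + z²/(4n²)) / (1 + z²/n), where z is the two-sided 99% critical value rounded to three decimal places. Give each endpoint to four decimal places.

(0.2687, 0.3256)

p̂ = 505/1704 = 0.29636; z = 2.576, so z² = 6.635776.
1 + z²/n = 1.003894.
Adjusted center: (0.29636 + z²/(2n))/1.003894 = 0.29715.
Radicand: p̂(1−p̂)/n + z²/(4n²) = 0.000122378 + 0.000000571 = 0.000122949.
Half-width = 2.576·√0.000122949/1.003894 = 0.02845.
Interval: 0.29715 ± 0.02845 → (0.2687, 0.3256).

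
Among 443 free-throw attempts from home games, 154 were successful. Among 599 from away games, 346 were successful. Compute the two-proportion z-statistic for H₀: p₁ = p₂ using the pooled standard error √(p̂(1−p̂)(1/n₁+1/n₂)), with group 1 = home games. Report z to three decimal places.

z = -7.347

Sample proportions: p̂₁ = 154/443 = 0.34763 and p̂₂ = 346/599 = 0.57763.
Pooled p̂ = (154+346)/(443+599) = 500/1042 = 0.47985.
Pooled SE = √[0.2495938·0.00392679] ≈ 0.031307.
z = (p̂₁ − p̂₂)/SE = (0.34763 − 0.57763)/0.031307 = -0.23000/0.031307 = -7.347.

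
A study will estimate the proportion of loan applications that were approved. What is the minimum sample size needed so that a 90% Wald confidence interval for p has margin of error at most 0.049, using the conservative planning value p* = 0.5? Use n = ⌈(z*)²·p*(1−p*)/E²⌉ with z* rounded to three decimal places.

z* = 1.645 at the 90% level.
p*(1−p*) = 0.2500.
(z*)²·p*(1−p*)/E² = 2.706025·0.2500/0.002401 = 281.760.
⌈281.760⌉ = 282.

n = 282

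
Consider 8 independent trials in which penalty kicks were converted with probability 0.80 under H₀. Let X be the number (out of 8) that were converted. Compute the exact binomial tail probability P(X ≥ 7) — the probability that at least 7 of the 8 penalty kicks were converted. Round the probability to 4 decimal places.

P = 0.5033

X is binomial with n = 8 and p = 0.80.
P(X ≥ 7) = C(8,7)·0.80^7·0.20^1 + C(8,8)·0.80^8·0.20^0.
= 0.335544 + 0.167772 = 0.5033.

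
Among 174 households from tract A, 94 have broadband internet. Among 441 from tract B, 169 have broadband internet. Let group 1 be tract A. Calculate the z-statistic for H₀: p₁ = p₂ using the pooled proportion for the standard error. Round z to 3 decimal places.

p̂₁ = 94/174 = 0.54023, p̂₂ = 169/441 = 0.38322.
Pooling: p̂ = 263/615 = 0.42764.
SE = √[p̂(1−p̂)(1/n₁+1/n₂)] = √[0.42764·0.57236·(1/174+1/441)] ≈ 0.044291.
z = (p̂₁ − p̂₂)/SE = (0.54023 − 0.38322)/0.044291 = 0.15701/0.044291 = 3.545.

z = 3.545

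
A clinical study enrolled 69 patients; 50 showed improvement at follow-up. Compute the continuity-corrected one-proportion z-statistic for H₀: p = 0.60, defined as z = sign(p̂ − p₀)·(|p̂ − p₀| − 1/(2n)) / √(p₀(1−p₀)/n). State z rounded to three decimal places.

With x = 50 successes in n = 69, p̂ = 0.72464. p̂ − p₀ = 0.124638.
1/(2n) = 0.007246.
Corrected numerator: |0.124638| − 0.007246 = 0.117392.
SE₀ = √(0.60·0.40/69) = 0.058977.
z = (+)0.117392/0.058977 = 1.990.

z = 1.990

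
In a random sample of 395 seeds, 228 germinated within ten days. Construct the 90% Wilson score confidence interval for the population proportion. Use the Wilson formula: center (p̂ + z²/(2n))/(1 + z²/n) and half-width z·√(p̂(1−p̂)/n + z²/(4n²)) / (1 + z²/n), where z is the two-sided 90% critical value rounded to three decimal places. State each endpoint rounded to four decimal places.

(0.5359, 0.6174)

p̂ = 228/395 = 0.57722; z = 1.645, so z² = 2.706025.
Denominator 1 + z²/n = 1 + 2.706025/395 = 1.006851.
Adjusted center: (0.57722 + z²/(2n))/1.006851 = 0.57669.
Radicand: p̂(1−p̂)/n + z²/(4n²) = 0.000617817 + 0.000004336 = 0.000622153.
Half-width = 1.645·√0.000622153/1.006851 = 0.04075.
So the interval runs from 0.5359 to 0.6174.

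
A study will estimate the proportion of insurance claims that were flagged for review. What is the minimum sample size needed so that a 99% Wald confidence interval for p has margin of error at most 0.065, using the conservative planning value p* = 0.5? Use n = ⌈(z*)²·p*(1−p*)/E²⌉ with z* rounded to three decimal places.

n = 393

z* = 2.576 at the 99% level.
p*(1−p*) = 0.50·0.50 = 0.2500.
(z*)²·p*(1−p*)/E² = 6.635776·0.2500/0.004225 = 392.649.
⌈392.649⌉ = 393.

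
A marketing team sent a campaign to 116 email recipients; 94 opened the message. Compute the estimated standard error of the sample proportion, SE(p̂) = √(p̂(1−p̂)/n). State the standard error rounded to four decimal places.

Sample proportion p̂ = 94/116 = 0.81034.
p̂(1−p̂) = 0.153689.
Dividing by n and taking the root: √0.001324905 = 0.0364.

SE = 0.0364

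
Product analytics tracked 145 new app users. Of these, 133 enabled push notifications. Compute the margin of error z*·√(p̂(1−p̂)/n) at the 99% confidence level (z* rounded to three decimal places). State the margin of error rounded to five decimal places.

ME = 0.05894

Sample proportion p̂ = 133/145 = 0.91724.
SE(p̂) = √(0.91724·0.08276/145) = 0.022880.
The 99% critical value is z* = 2.576.
ME = 2.576·0.022880 = 0.05894.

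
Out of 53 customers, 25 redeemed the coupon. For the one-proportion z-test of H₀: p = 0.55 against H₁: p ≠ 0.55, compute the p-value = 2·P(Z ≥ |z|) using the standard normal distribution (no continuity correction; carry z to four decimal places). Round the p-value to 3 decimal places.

p̂ = 25/53 = 0.47170.
SE₀ = √(0.55·0.45/53) = 0.068336.
z = (p̂ − p₀)/SE = (25/53 − 0.55)/0.068336 ≈ -1.1458.
p-value = 2·P(Z ≥ |z|) with z = -1.1458 → 0.252.

p-value = 0.252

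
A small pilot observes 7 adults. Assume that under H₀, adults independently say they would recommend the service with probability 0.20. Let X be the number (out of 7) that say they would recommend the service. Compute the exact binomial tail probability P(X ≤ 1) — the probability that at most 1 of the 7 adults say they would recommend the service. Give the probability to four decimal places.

P = 0.5767

X is binomial with n = 7 and p = 0.20.
P(X ≤ 1) = C(7,0)·0.20^0·0.80^7 + C(7,1)·0.20^1·0.80^6.
= 0.209715 + 0.367002 = 0.5767.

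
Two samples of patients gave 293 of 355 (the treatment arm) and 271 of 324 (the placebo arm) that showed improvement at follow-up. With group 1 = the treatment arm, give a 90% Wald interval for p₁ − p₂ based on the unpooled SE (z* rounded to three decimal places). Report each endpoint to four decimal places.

(-0.0584, 0.0363)

p̂₁ = 0.82535, p̂₂ = 0.83642, so the observed difference is -0.01107.
SE = √(0.000406045 + 0.000422289) = √0.000828334 = 0.028781.
The 90% critical value is z* = 1.645. Margin of error = 0.04734.
CI: -0.01107 ± 0.04734 = (-0.0584, 0.0363).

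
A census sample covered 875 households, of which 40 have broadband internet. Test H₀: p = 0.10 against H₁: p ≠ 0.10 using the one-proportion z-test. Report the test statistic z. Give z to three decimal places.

The sample proportion is 40/875 = 0.04571.
SE₀ = √(0.10·0.90/875) = 0.010142.
z = (0.04571 − 0.10)/0.010142 = -0.05429/0.010142 = -5.353.

z = -5.353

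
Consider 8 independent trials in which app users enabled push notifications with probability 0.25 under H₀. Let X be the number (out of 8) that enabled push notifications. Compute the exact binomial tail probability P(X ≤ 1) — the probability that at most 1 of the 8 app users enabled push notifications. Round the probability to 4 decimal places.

X is binomial with n = 8 and p = 0.25.
P(X ≤ 1) = C(8,0)·0.25^0·0.75^8 + C(8,1)·0.25^1·0.75^7.
= 0.100113 + 0.266968 = 0.3671.

P = 0.3671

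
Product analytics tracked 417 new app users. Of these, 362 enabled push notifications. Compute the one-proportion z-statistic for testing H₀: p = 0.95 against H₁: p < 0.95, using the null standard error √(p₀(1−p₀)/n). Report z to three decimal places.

z = -7.673

p̂ = 362/417 = 0.86811.
Null standard error: √(0.95·0.05/417) = √0.000113909 = 0.010673.
z = (0.86811 − 0.95)/0.010673 = -0.08189/0.010673 = -7.673.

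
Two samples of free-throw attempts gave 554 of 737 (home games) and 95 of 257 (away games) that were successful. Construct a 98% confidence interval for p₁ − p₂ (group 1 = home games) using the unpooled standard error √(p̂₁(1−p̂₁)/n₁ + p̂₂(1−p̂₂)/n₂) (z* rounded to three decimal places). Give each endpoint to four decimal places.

(0.3028, 0.4613)

p̂₁ = 554/737 = 0.75170, p̂₂ = 95/257 = 0.36965; p̂₁ − p̂₂ = 0.38205.
Unpooled SE = √(p̂₁(1−p̂₁)/n₁ + p̂₂(1−p̂₂)/n₂) = √(0.000253255 + 0.000906649) = 0.034057.
For 98% confidence, z* = 2.326. Margin = 2.326·0.034057 = 0.07922.
CI: 0.38205 ± 0.07922 = (0.3028, 0.4613).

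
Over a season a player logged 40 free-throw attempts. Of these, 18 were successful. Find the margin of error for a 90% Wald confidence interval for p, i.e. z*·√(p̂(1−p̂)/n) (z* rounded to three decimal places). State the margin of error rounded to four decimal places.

Sample proportion p̂ = 18/40 = 0.45000.
SE(p̂) = √(0.45000·0.55000/40) = 0.078661.
z* = 1.645 at the 90% level.
Margin of error = z*·SE = 1.645 × 0.078661 = 0.1294.

ME = 0.1294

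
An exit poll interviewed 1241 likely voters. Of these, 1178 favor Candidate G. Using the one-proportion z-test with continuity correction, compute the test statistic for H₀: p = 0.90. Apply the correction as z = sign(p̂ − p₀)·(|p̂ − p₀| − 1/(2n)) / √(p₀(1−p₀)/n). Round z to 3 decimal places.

Sample proportion p̂ = 1178/1241 = 0.94923. p̂ − p₀ = 0.049234.
1/(2n) = 0.000403.
Corrected numerator: |0.049234| − 0.000403 = 0.048831.
SE₀ = √(0.90·0.10/1241) = 0.008516.
z = +0.048831/0.008516 = 5.734.

z = 5.734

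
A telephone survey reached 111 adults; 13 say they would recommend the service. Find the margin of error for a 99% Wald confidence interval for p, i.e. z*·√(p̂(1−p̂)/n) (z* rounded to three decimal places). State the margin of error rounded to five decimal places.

The sample proportion is 13/111 = 0.11712.
SE = √(p̂(1−p̂)/n) = √(0.103401/111) = 0.030521.
For 99% confidence, z* = 2.576.
Margin of error = z*·SE = 2.576 × 0.030521 = 0.07862.

ME = 0.07862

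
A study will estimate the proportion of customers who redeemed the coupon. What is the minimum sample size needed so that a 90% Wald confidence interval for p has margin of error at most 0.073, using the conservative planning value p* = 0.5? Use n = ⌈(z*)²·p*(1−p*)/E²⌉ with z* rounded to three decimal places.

n = 127

The 90% critical value is z* = 1.645.
p*(1−p*) = 0.2500.
(z*)²·p*(1−p*)/E² = 2.706025·0.2500/0.005329 = 126.948.
Rounding up, n = 127.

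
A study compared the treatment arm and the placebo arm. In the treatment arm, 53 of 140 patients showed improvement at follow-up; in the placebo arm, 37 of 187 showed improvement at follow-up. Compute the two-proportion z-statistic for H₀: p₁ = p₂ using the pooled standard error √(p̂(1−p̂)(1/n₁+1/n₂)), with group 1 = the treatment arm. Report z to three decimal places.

p̂₁ = 53/140 = 0.37857, p̂₂ = 37/187 = 0.19786.
Pooling: p̂ = 90/327 = 0.27523.
Pooled SE = √[0.1994782·0.01249045] ≈ 0.049916.
z = (p̂₁ − p̂₂)/SE = (0.37857 − 0.19786)/0.049916 = 0.18071/0.049916 = 3.620.

z = 3.620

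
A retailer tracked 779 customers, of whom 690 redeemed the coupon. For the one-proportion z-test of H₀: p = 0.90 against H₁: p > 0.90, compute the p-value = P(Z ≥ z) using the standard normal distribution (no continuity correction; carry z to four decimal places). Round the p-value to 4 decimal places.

Sample proportion p̂ = 690/779 = 0.88575.
Null standard error: √(0.90·0.10/779) = √0.000115533 = 0.010749.
z = (p̂ − p₀)/SE = (690/779 − 0.90)/0.010749 ≈ -1.3257.
p-value = P(Z ≥ z) with z = -1.3257 → 0.9075.

p-value = 0.9075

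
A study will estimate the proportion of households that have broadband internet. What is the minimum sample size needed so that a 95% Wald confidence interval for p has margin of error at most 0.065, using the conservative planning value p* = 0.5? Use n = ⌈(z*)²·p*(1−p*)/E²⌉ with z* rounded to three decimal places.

For 95% confidence, z* = 1.960.
p*(1−p*) = 0.50·0.50 = 0.2500.
(z*)²·p*(1−p*)/E² = 3.841600·0.2500/0.004225 = 227.314.
Rounding up, n = 228.

n = 228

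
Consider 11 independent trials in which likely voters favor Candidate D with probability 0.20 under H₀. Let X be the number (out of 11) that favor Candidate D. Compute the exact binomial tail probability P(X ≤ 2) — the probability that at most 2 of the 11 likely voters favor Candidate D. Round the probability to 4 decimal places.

P = 0.6174

X is binomial with n = 11 and p = 0.20.
P(X ≤ 2) = C(11,0)·0.20^0·0.80^11 + C(11,1)·0.20^1·0.80^10 + C(11,2)·0.20^2·0.80^9.
= 0.085899 + 0.236223 + 0.295279 = 0.6174.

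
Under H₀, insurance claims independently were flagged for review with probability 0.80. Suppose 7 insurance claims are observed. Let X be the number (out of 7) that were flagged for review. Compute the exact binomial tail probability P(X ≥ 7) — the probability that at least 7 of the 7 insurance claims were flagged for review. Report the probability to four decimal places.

P = 0.2097

X ~ Binomial(n=7, p=0.80).
P(X ≥ 7) = C(7,7)·0.80^7·0.20^0.
= 0.209715 = 0.2097.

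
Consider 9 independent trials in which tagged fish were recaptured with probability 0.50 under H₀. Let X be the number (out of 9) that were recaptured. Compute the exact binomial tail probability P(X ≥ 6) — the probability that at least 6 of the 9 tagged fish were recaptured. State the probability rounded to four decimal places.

P = 0.2539

X ~ Binomial(n=9, p=0.50).
P(X ≥ 6) = C(9,6)·0.50^6·0.50^3 + C(9,7)·0.50^7·0.50^2 + C(9,8)·0.50^8·0.50^1 + C(9,9)·0.50^9·0.50^0.
= 0.164062 + 0.070312 + 0.017578 + 0.001953 = 0.2539.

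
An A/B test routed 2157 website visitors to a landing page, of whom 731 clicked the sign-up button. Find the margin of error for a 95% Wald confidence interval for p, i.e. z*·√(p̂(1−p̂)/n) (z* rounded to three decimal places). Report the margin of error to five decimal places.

ME = 0.01998

The sample proportion is 731/2157 = 0.33890.
SE = √(p̂(1−p̂)/n) = √(0.224046/2157) = 0.010192.
For 95% confidence, z* = 1.960.
Margin of error = z*·SE = 1.960 × 0.010192 = 0.01998.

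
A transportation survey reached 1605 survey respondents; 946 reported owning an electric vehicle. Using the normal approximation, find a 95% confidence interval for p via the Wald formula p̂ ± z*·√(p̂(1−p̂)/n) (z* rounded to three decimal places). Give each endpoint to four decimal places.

The sample proportion is 946/1605 = 0.58941.
SE = √(p̂(1−p̂)/n) = √(0.242006/1605) = 0.012279.
The 95% critical value is z* = 1.960.
Margin = 1.960·0.012279 = 0.02407.
Interval: 0.58941 ± 0.02407 → (0.5653, 0.6135).

(0.5653, 0.6135)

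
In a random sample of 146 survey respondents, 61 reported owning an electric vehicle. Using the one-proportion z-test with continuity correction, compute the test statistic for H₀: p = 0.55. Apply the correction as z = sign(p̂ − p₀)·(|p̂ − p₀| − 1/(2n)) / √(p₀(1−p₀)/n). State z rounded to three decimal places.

z = -3.127

The sample proportion is 61/146 = 0.41781. p̂ − p₀ = -0.132192.
1/(2n) = 0.003425.
Corrected numerator: |-0.132192| − 0.003425 = 0.128767.
SE₀ = √(0.55·0.45/146) = 0.041173.
z = −0.128767/0.041173 = -3.127.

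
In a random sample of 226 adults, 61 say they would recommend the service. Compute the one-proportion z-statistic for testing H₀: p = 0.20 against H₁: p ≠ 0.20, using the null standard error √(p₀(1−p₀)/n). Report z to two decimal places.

p̂ = 61/226 = 0.26991.
Null standard error: √(0.20·0.80/226) = √0.000707965 = 0.026608.
Test statistic: z = 0.06991/0.026608 = 2.63.

z = 2.63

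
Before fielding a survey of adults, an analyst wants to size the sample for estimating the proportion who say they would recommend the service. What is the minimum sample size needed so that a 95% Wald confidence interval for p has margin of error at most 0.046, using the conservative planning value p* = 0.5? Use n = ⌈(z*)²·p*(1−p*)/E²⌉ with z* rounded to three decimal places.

n = 454

z* = 1.960 at the 95% level.
p*(1−p*) = 0.2500.
(z*)²·p*(1−p*)/E² = 3.841600·0.2500/0.002116 = 453.875.
Rounding up, n = 454.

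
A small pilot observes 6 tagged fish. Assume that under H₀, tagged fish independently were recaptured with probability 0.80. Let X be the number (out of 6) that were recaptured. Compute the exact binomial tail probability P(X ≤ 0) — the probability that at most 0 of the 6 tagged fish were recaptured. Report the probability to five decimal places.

P = 0.00006

X is binomial with n = 6 and p = 0.80.
P(X ≤ 0) = C(6,0)·0.80^0·0.20^6.
= 0.000064 = 0.00006.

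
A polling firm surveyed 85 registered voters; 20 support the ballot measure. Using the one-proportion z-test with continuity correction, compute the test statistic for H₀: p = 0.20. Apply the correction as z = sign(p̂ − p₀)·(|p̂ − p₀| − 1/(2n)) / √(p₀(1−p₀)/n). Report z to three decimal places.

With x = 20 successes in n = 85, p̂ = 0.23529. p̂ − p₀ = 0.035294.
Continuity correction 1/(2n) = 1/170 = 0.005882.
Corrected numerator: |0.035294| − 0.005882 = 0.029412.
Under H₀, SE = √(p₀(1−p₀)/n) = √(0.20·0.80/85) = √0.001882353 = 0.043386.
z = (+)0.029412/0.043386 = 0.678.

z = 0.678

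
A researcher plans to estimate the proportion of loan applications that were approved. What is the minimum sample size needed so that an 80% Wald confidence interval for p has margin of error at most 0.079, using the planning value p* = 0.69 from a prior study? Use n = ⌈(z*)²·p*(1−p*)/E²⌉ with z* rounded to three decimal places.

n = 57

For 80% confidence, z* = 1.282.
p*(1−p*) = 0.69·0.31 = 0.2139.
(z*)²·p*(1−p*)/E² = 1.643524·0.2139/0.006241 = 56.329.
⌈56.329⌉ = 57.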